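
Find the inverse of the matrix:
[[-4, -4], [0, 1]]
[[-1/4, -1], [0, 1]]

For [[a,b],[c,d]], inverse = (1/det)·[[d,-b],[-c,a]]
det = -4·1 - -4·0 = -4
Inverse = (1/-4)·[[1, 4], [0, -4]]
        = [[-1/4, -1], [0, 1]]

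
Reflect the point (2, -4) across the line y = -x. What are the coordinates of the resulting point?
(4, -2)

Reflection across line y = -x: (2, -4) → (4, -2)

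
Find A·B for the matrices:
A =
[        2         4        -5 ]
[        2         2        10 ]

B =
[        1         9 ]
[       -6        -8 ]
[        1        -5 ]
AB =
[      -27        11 ]
[        0       -48 ]

Matrix multiplication: (AB)[i][j] = sum over k of A[i][k] * B[k][j].
  (AB)[0][0] = (2)*(1) + (4)*(-6) + (-5)*(1) = -27
  (AB)[0][1] = (2)*(9) + (4)*(-8) + (-5)*(-5) = 11
  (AB)[1][0] = (2)*(1) + (2)*(-6) + (10)*(1) = 0
  (AB)[1][1] = (2)*(9) + (2)*(-8) + (10)*(-5) = -48
AB =
[      -27        11 ]
[        0       -48 ]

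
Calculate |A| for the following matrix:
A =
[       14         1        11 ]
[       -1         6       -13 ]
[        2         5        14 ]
det(A) = 1887

Expand along row 0 (cofactor expansion): det(A) = a*(e*i - f*h) - b*(d*i - f*g) + c*(d*h - e*g), where the 3×3 is [[a, b, c], [d, e, f], [g, h, i]].
Minor M_00 = (6)*(14) - (-13)*(5) = 84 + 65 = 149.
Minor M_01 = (-1)*(14) - (-13)*(2) = -14 + 26 = 12.
Minor M_02 = (-1)*(5) - (6)*(2) = -5 - 12 = -17.
det(A) = (14)*(149) - (1)*(12) + (11)*(-17) = 2086 - 12 - 187 = 1887.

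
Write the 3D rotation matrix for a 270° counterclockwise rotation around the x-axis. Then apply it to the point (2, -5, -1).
R = [[1, 0, 0], [0, 0, 1], [0, -1, 0]]; R·(2, -5, -1) = (2, -1, 5)

Rotation matrix for 270° around x-axis:
cos(270°) = 0, sin(270°) = -1
R = [[1, 0, 0], [0, 0, 1], [0, -1, 0]]
Apply to (2, -5, -1): R·[2, -5, -1]ᵀ = (2, -1, 5)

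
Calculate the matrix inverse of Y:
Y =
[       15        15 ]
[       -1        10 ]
det(Y) = 165
Y⁻¹ =
[     2/33     -1/11 ]
[    1/165      1/11 ]

For a 2×2 matrix Y = [[a, b], [c, d]] with det(Y) ≠ 0, Y⁻¹ = (1/det(Y)) * [[d, -b], [-c, a]].
det(Y) = (15)*(10) - (15)*(-1) = 150 + 15 = 165.
Y⁻¹ = (1/165) * [[10, -15], [1, 15]].
Dividing each entry by 165 and reducing:
Y⁻¹ =
[     2/33     -1/11 ]
[    1/165      1/11 ]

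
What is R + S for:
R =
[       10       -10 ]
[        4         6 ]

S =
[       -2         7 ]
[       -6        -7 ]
R + S =
[        8        -3 ]
[       -2        -1 ]

Matrix addition is elementwise: (R+S)[i][j] = R[i][j] + S[i][j].
  (R+S)[0][0] = (10) + (-2) = 8
  (R+S)[0][1] = (-10) + (7) = -3
  (R+S)[1][0] = (4) + (-6) = -2
  (R+S)[1][1] = (6) + (-7) = -1
R + S =
[        8        -3 ]
[       -2        -1 ]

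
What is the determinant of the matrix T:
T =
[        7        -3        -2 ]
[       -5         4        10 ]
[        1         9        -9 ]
det(T) = -679

Expand along row 0 (cofactor expansion): det(T) = a*(e*i - f*h) - b*(d*i - f*g) + c*(d*h - e*g), where the 3×3 is [[a, b, c], [d, e, f], [g, h, i]].
Minor M_00 = (4)*(-9) - (10)*(9) = -36 - 90 = -126.
Minor M_01 = (-5)*(-9) - (10)*(1) = 45 - 10 = 35.
Minor M_02 = (-5)*(9) - (4)*(1) = -45 - 4 = -49.
det(T) = (7)*(-126) - (-3)*(35) + (-2)*(-49) = -882 + 105 + 98 = -679.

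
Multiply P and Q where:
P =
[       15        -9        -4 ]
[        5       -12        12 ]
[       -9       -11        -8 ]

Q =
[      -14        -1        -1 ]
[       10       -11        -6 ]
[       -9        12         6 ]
PQ =
[     -264        36        15 ]
[     -298       271       139 ]
[       88        34        27 ]

Matrix multiplication: (PQ)[i][j] = sum over k of P[i][k] * Q[k][j].
  (PQ)[0][0] = (15)*(-14) + (-9)*(10) + (-4)*(-9) = -264
  (PQ)[0][1] = (15)*(-1) + (-9)*(-11) + (-4)*(12) = 36
  (PQ)[0][2] = (15)*(-1) + (-9)*(-6) + (-4)*(6) = 15
  (PQ)[1][0] = (5)*(-14) + (-12)*(10) + (12)*(-9) = -298
  (PQ)[1][1] = (5)*(-1) + (-12)*(-11) + (12)*(12) = 271
  (PQ)[1][2] = (5)*(-1) + (-12)*(-6) + (12)*(6) = 139
  (PQ)[2][0] = (-9)*(-14) + (-11)*(10) + (-8)*(-9) = 88
  (PQ)[2][1] = (-9)*(-1) + (-11)*(-11) + (-8)*(12) = 34
  (PQ)[2][2] = (-9)*(-1) + (-11)*(-6) + (-8)*(6) = 27
PQ =
[     -264        36        15 ]
[     -298       271       139 ]
[       88        34        27 ]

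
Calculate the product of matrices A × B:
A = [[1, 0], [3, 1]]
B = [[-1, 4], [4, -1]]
[[-1, 4], [1, 11]]

Matrix multiplication:
C[0][0] = 1×-1 + 0×4 = -1
C[0][1] = 1×4 + 0×-1 = 4
C[1][0] = 3×-1 + 1×4 = 1
C[1][1] = 3×4 + 1×-1 = 11
Result: [[-1, 4], [1, 11]]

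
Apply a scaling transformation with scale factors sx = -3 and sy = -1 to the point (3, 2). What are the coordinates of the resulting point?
(-9, -2)

Scaling matrix:
[[-3, 0], [0, -1]]
Result: (3 × -3, 2 × -1) = (-9, -2)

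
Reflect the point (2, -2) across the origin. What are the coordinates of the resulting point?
(-2, 2)

Reflection across origin: (2, -2) → (-2, 2)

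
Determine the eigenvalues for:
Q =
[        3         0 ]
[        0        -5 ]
λ = -5, 3

Solve det(Q - λI) = 0. For a 2×2 matrix the characteristic equation is λ² - (trace)λ + det = 0.
trace(Q) = a + d = 3 - 5 = -2.
det(Q) = a*d - b*c = (3)*(-5) - (0)*(0) = -15 - 0 = -15.
Characteristic equation: λ² - (-2)λ + (-15) = 0.
Discriminant = (-2)² - 4*(-15) = 4 + 60 = 64.
λ = (-2 ± √64) / 2 = (-2 ± 8) / 2 = -5, 3.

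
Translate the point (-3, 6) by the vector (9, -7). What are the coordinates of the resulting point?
(6, -1)

Translation by (9, -7):
x' = -3 + 9 = 6
y' = 6 + -7 = -1
Homogeneous matrix: [[1, 0, 9], [0, 1, -7], [0, 0, 1]]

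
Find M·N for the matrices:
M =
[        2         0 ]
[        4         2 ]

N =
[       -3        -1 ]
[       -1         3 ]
MN =
[       -6        -2 ]
[      -14         2 ]

Matrix multiplication: (MN)[i][j] = sum over k of M[i][k] * N[k][j].
  (MN)[0][0] = (2)*(-3) + (0)*(-1) = -6
  (MN)[0][1] = (2)*(-1) + (0)*(3) = -2
  (MN)[1][0] = (4)*(-3) + (2)*(-1) = -14
  (MN)[1][1] = (4)*(-1) + (2)*(3) = 2
MN =
[       -6        -2 ]
[      -14         2 ]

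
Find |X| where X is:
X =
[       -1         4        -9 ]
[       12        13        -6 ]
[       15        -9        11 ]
det(X) = 1750

Expand along row 0 (cofactor expansion): det(X) = a*(e*i - f*h) - b*(d*i - f*g) + c*(d*h - e*g), where the 3×3 is [[a, b, c], [d, e, f], [g, h, i]].
Minor M_00 = (13)*(11) - (-6)*(-9) = 143 - 54 = 89.
Minor M_01 = (12)*(11) - (-6)*(15) = 132 + 90 = 222.
Minor M_02 = (12)*(-9) - (13)*(15) = -108 - 195 = -303.
det(X) = (-1)*(89) - (4)*(222) + (-9)*(-303) = -89 - 888 + 2727 = 1750.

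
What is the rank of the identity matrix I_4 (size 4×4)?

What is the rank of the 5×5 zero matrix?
rank(I_4) = 4, rank(0) = 0

The identity I_4 has 4 columns that are the standard basis vectors e_1, …, e_4. These are linearly independent, so all 4 columns are pivots and rank(I_4) = 4.
The 5×5 zero matrix has every entry zero, so every row is the zero row and there are no pivots; rank(0) = 0.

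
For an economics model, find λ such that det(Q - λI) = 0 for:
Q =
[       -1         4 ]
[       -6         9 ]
λ = 3, 5

Solve det(Q - λI) = 0. For a 2×2 matrix the characteristic equation is λ² - (trace)λ + det = 0.
trace(Q) = a + d = -1 + 9 = 8.
det(Q) = a*d - b*c = (-1)*(9) - (4)*(-6) = -9 + 24 = 15.
Characteristic equation: λ² - (8)λ + (15) = 0.
Discriminant = (8)² - 4*(15) = 64 - 60 = 4.
λ = (8 ± √4) / 2 = (8 ± 2) / 2 = 3, 5.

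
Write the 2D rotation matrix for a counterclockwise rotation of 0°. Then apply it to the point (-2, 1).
R = [[1, 0], [0, 1]]; R·(-2, 1) = (-2, 1)

Rotation matrix formula: R(θ) = [[cos θ, -sin θ], [sin θ, cos θ]]
For θ = 0°:
cos(0°) = 1
sin(0°) = 0
R = [[1, 0], [0, 1]]
Apply to (-2, 1): [1·-2 + (0)·1, 0·-2 + 1·1] = (-2, 1)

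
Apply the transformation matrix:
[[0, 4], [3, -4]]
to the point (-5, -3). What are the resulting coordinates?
(-12, -3)

Matrix multiplication:
[[0, 4], [3, -4]] × [-5, -3]ᵀ
= [0×-5 + 4×-3, 3×-5 + -4×-3]ᵀ
= [-12.0000, -3.0000]ᵀ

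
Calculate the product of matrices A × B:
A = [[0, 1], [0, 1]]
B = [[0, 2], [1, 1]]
[[1, 1], [1, 1]]

Matrix multiplication:
C[0][0] = 0×0 + 1×1 = 1
C[0][1] = 0×2 + 1×1 = 1
C[1][0] = 0×0 + 1×1 = 1
C[1][1] = 0×2 + 1×1 = 1
Result: [[1, 1], [1, 1]]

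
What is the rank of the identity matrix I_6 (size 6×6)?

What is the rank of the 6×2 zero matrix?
rank(I_6) = 6, rank(0) = 0

The identity I_6 has 6 columns that are the standard basis vectors e_1, …, e_6. These are linearly independent, so all 6 columns are pivots and rank(I_6) = 6.
The 6×2 zero matrix has every entry zero, so every row is the zero row and there are no pivots; rank(0) = 0.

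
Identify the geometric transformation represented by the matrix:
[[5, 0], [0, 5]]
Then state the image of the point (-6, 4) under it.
uniform scaling by factor 5; image of (-6, 4) is (-30, 20)

This is a diagonal matrix with equal entries 5, so it scales both axes by the same factor 5.
The matrix [[5, 0], [0, 5]] represents: uniform scaling by factor 5.
Applying it to (-6, 4): [5·-6 + 0·4, 0·-6 + 5·4] = (-30, 20).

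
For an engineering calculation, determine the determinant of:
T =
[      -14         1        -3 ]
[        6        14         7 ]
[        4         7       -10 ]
det(T) = 2776

Expand along row 0 (cofactor expansion): det(T) = a*(e*i - f*h) - b*(d*i - f*g) + c*(d*h - e*g), where the 3×3 is [[a, b, c], [d, e, f], [g, h, i]].
Minor M_00 = (14)*(-10) - (7)*(7) = -140 - 49 = -189.
Minor M_01 = (6)*(-10) - (7)*(4) = -60 - 28 = -88.
Minor M_02 = (6)*(7) - (14)*(4) = 42 - 56 = -14.
det(T) = (-14)*(-189) - (1)*(-88) + (-3)*(-14) = 2646 + 88 + 42 = 2776.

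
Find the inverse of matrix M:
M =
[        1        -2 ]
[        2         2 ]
det(M) = 6
M⁻¹ =
[      1/3       1/3 ]
[     -1/3       1/6 ]

For a 2×2 matrix M = [[a, b], [c, d]] with det(M) ≠ 0, M⁻¹ = (1/det(M)) * [[d, -b], [-c, a]].
det(M) = (1)*(2) - (-2)*(2) = 2 + 4 = 6.
M⁻¹ = (1/6) * [[2, 2], [-2, 1]].
Dividing each entry by 6 and reducing:
M⁻¹ =
[      1/3       1/3 ]
[     -1/3       1/6 ]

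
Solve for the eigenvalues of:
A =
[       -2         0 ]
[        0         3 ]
λ = -2, 3

Solve det(A - λI) = 0. For a 2×2 matrix the characteristic equation is λ² - (trace)λ + det = 0.
trace(A) = a + d = -2 + 3 = 1.
det(A) = a*d - b*c = (-2)*(3) - (0)*(0) = -6 - 0 = -6.
Characteristic equation: λ² - (1)λ + (-6) = 0.
Discriminant = (1)² - 4*(-6) = 1 + 24 = 25.
λ = (1 ± √25) / 2 = (1 ± 5) / 2 = -2, 3.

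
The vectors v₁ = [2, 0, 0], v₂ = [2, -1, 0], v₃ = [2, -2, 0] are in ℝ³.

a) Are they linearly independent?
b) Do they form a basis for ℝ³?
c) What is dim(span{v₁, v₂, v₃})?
Not independent, not a basis, dim(span) = 2

Check whether v₃ can be written as a linear combination of v₁ and v₂.
v₃ = (-1)·v₁ + (2)·v₂ = [2, -2, 0], so the three vectors are linearly dependent.
Thus they do not form a basis for ℝ³, and dim(span{v₁, v₂, v₃}) = 2 (spanned by v₁ and v₂).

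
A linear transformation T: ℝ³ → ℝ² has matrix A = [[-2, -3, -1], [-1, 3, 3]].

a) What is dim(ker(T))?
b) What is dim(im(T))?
dim(ker) = 1, dim(im) = 2

The two rows are not scalar multiples of one another (no single k satisfies row 2 = k × row 1), so they are linearly independent.
Thus rank(A) = 2.
dim(im(T)) = rank(A) = 2.
By the rank-nullity theorem applied to T: ℝ³ → ℝ², rank(A) + nullity(A) = 3 (the domain dimension), so dim(ker(T)) = 3 - 2 = 1.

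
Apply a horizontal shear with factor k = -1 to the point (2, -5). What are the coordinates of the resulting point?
(7, -5)

Shear matrix for horizontal shear with factor k = -1:
[[1, -1], [0, 1]]
Result: (2, -5) → (7, -5)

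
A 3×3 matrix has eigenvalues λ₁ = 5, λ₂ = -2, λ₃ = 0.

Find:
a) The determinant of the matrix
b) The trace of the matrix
det = 0, trace = 3

Two standard eigenvalue identities:
- det(A) equals the product of the eigenvalues (counted with multiplicity).
- trace(A) equals the sum of the eigenvalues.
det(A) = (5)*(-2)*(0) = 0.
trace(A) = 5 - 2 + 0 = 3.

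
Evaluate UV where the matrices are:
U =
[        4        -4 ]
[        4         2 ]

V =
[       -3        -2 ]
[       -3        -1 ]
UV =
[        0        -4 ]
[      -18       -10 ]

Matrix multiplication: (UV)[i][j] = sum over k of U[i][k] * V[k][j].
  (UV)[0][0] = (4)*(-3) + (-4)*(-3) = 0
  (UV)[0][1] = (4)*(-2) + (-4)*(-1) = -4
  (UV)[1][0] = (4)*(-3) + (2)*(-3) = -18
  (UV)[1][1] = (4)*(-2) + (2)*(-1) = -10
UV =
[        0        -4 ]
[      -18       -10 ]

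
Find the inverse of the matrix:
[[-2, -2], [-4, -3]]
[[3/2, -1], [-2, 1]]

For [[a,b],[c,d]], inverse = (1/det)·[[d,-b],[-c,a]]
det = -2·-3 - -2·-4 = -2
Inverse = (1/-2)·[[-3, 2], [4, -2]]
        = [[3/2, -1], [-2, 1]]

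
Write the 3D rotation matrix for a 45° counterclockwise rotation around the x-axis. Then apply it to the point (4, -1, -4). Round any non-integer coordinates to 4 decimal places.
R = [[1, 0, 0], [0, √2/2, -√2/2], [0, √2/2, √2/2]]; R·(4, -1, -4) = (4.0000, 2.1213, -3.5355)

Rotation matrix for 45° around x-axis:
cos(45°) = √2/2, sin(45°) = √2/2
R = [[1, 0, 0], [0, √2/2, -√2/2], [0, √2/2, √2/2]]
Apply to (4, -1, -4): R·[4, -1, -4]ᵀ = (4.0000, 2.1213, -3.5355)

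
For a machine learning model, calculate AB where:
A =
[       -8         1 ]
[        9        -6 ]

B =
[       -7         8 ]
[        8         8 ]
AB =
[       64       -56 ]
[     -111        24 ]

Matrix multiplication: (AB)[i][j] = sum over k of A[i][k] * B[k][j].
  (AB)[0][0] = (-8)*(-7) + (1)*(8) = 64
  (AB)[0][1] = (-8)*(8) + (1)*(8) = -56
  (AB)[1][0] = (9)*(-7) + (-6)*(8) = -111
  (AB)[1][1] = (9)*(8) + (-6)*(8) = 24
AB =
[       64       -56 ]
[     -111        24 ]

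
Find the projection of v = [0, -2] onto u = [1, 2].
[-4/5, -8/5]

The projection of v onto u is proj_u(v) = ((v·u) / (u·u)) · u.
v·u = (0)*(1) + (-2)*(2) = -4.
u·u = (1)*(1) + (2)*(2) = 5.
coefficient = -4 / 5 = -4/5.
proj_u(v) = -4/5 · [1, 2] = [-4/5, -8/5].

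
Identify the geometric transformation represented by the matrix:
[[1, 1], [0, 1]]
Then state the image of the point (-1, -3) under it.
horizontal shear with factor 1; image of (-1, -3) is (-4, -3)

The matrix [[1, k], [0, 1]] sends (x, y) to (x + 1y, y), leaving the y-coordinate fixed: a horizontal shear.
The matrix [[1, 1], [0, 1]] represents: horizontal shear with factor 1.
Applying it to (-1, -3): [1·-1 + 1·-3, 0·-1 + 1·-3] = (-4, -3).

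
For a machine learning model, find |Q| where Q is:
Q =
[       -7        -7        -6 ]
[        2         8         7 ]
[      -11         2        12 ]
det(Q) = -419

Expand along row 0 (cofactor expansion): det(Q) = a*(e*i - f*h) - b*(d*i - f*g) + c*(d*h - e*g), where the 3×3 is [[a, b, c], [d, e, f], [g, h, i]].
Minor M_00 = (8)*(12) - (7)*(2) = 96 - 14 = 82.
Minor M_01 = (2)*(12) - (7)*(-11) = 24 + 77 = 101.
Minor M_02 = (2)*(2) - (8)*(-11) = 4 + 88 = 92.
det(Q) = (-7)*(82) - (-7)*(101) + (-6)*(92) = -574 + 707 - 552 = -419.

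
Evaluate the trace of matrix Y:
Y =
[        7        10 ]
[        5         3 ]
tr(Y) = 7 + 3 = 10

The trace of a square matrix is the sum of its diagonal entries.
Diagonal entries of Y: Y[0][0] = 7, Y[1][1] = 3.
tr(Y) = 7 + 3 = 10.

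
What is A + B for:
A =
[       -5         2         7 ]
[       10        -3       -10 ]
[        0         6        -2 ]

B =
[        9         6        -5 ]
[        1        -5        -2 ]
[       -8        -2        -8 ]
A + B =
[        4         8         2 ]
[       11        -8       -12 ]
[       -8         4       -10 ]

Matrix addition is elementwise: (A+B)[i][j] = A[i][j] + B[i][j].
  (A+B)[0][0] = (-5) + (9) = 4
  (A+B)[0][1] = (2) + (6) = 8
  (A+B)[0][2] = (7) + (-5) = 2
  (A+B)[1][0] = (10) + (1) = 11
  (A+B)[1][1] = (-3) + (-5) = -8
  (A+B)[1][2] = (-10) + (-2) = -12
  (A+B)[2][0] = (0) + (-8) = -8
  (A+B)[2][1] = (6) + (-2) = 4
  (A+B)[2][2] = (-2) + (-8) = -10
A + B =
[        4         8         2 ]
[       11        -8       -12 ]
[       -8         4       -10 ]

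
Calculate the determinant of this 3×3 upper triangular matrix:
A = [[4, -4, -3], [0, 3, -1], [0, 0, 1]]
12

The determinant of a triangular matrix is the product of its diagonal entries (the off-diagonal entries above the diagonal do not affect it).
det(A) = (4) * (3) * (1) = 12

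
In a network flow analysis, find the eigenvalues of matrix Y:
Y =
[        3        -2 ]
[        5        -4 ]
λ = -2, 1

Solve det(Y - λI) = 0. For a 2×2 matrix the characteristic equation is λ² - (trace)λ + det = 0.
trace(Y) = a + d = 3 - 4 = -1.
det(Y) = a*d - b*c = (3)*(-4) - (-2)*(5) = -12 + 10 = -2.
Characteristic equation: λ² - (-1)λ + (-2) = 0.
Discriminant = (-1)² - 4*(-2) = 1 + 8 = 9.
λ = (-1 ± √9) / 2 = (-1 ± 3) / 2 = -2, 1.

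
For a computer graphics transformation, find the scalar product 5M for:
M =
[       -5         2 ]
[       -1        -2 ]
5M =
[      -25        10 ]
[       -5       -10 ]

Scalar multiplication is elementwise: (5M)[i][j] = 5 * M[i][j].
  (5M)[0][0] = 5 * (-5) = -25
  (5M)[0][1] = 5 * (2) = 10
  (5M)[1][0] = 5 * (-1) = -5
  (5M)[1][1] = 5 * (-2) = -10
5M =
[      -25        10 ]
[       -5       -10 ]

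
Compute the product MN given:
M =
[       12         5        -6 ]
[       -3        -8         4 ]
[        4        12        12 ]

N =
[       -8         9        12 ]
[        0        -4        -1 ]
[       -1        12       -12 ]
MN =
[      -90        16       211 ]
[       20        53       -76 ]
[      -44       132      -108 ]

Matrix multiplication: (MN)[i][j] = sum over k of M[i][k] * N[k][j].
  (MN)[0][0] = (12)*(-8) + (5)*(0) + (-6)*(-1) = -90
  (MN)[0][1] = (12)*(9) + (5)*(-4) + (-6)*(12) = 16
  (MN)[0][2] = (12)*(12) + (5)*(-1) + (-6)*(-12) = 211
  (MN)[1][0] = (-3)*(-8) + (-8)*(0) + (4)*(-1) = 20
  (MN)[1][1] = (-3)*(9) + (-8)*(-4) + (4)*(12) = 53
  (MN)[1][2] = (-3)*(12) + (-8)*(-1) + (4)*(-12) = -76
  (MN)[2][0] = (4)*(-8) + (12)*(0) + (12)*(-1) = -44
  (MN)[2][1] = (4)*(9) + (12)*(-4) + (12)*(12) = 132
  (MN)[2][2] = (4)*(12) + (12)*(-1) + (12)*(-12) = -108
MN =
[      -90        16       211 ]
[       20        53       -76 ]
[      -44       132      -108 ]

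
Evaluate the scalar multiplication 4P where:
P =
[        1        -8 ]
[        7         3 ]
4P =
[        4       -32 ]
[       28        12 ]

Scalar multiplication is elementwise: (4P)[i][j] = 4 * P[i][j].
  (4P)[0][0] = 4 * (1) = 4
  (4P)[0][1] = 4 * (-8) = -32
  (4P)[1][0] = 4 * (7) = 28
  (4P)[1][1] = 4 * (3) = 12
4P =
[        4       -32 ]
[       28        12 ]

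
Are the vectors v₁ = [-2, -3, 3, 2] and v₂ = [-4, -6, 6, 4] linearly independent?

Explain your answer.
No, linearly dependent (v₂ = 2·v₁)

Check whether there is a scalar k with v₂ = k·v₁.
Comparing components, k = 2 satisfies 2·[-2, -3, 3, 2] = [-4, -6, 6, 4].
Since v₂ is a scalar multiple of v₁, the two vectors are linearly dependent.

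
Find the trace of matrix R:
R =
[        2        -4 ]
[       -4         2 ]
tr(R) = 2 + 2 = 4

The trace of a square matrix is the sum of its diagonal entries.
Diagonal entries of R: R[0][0] = 2, R[1][1] = 2.
tr(R) = 2 + 2 = 4.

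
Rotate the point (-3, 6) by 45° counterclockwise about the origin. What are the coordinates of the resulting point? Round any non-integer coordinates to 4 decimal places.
(-6.3640, 2.1213)

Rotation matrix R(θ) = [[cos θ, -sin θ], [sin θ, cos θ]]; for θ = 45°:
R = [[√2/2, -√2/2], [√2/2, √2/2]]
Result: R × [-3, 6]ᵀ = [√2/2·-3 + (-√2/2)·6, √2/2·-3 + (√2/2)·6]ᵀ = (-6.3640, 2.1213)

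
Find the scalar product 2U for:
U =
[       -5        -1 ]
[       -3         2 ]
2U =
[      -10        -2 ]
[       -6         4 ]

Scalar multiplication is elementwise: (2U)[i][j] = 2 * U[i][j].
  (2U)[0][0] = 2 * (-5) = -10
  (2U)[0][1] = 2 * (-1) = -2
  (2U)[1][0] = 2 * (-3) = -6
  (2U)[1][1] = 2 * (2) = 4
2U =
[      -10        -2 ]
[       -6         4 ]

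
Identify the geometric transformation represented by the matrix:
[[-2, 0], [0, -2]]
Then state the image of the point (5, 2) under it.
uniform scaling by factor -2; image of (5, 2) is (-10, -4)

This is a diagonal matrix with equal entries -2, so it scales both axes by the same factor -2.
The matrix [[-2, 0], [0, -2]] represents: uniform scaling by factor -2.
Applying it to (5, 2): [-2·5 + 0·2, 0·5 + -2·2] = (-10, -4).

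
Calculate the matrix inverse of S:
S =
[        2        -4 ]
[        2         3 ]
det(S) = 14
S⁻¹ =
[     3/14       2/7 ]
[     -1/7       1/7 ]

For a 2×2 matrix S = [[a, b], [c, d]] with det(S) ≠ 0, S⁻¹ = (1/det(S)) * [[d, -b], [-c, a]].
det(S) = (2)*(3) - (-4)*(2) = 6 + 8 = 14.
S⁻¹ = (1/14) * [[3, 4], [-2, 2]].
Dividing each entry by 14 and reducing:
S⁻¹ =
[     3/14       2/7 ]
[     -1/7       1/7 ]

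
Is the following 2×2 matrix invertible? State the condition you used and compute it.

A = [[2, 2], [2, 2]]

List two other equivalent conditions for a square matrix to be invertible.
No, not invertible; det(A) = 0 (two rows are equal, so the rows are linearly dependent). Equivalent conditions (failing for this A): rank(A) < 2; Ax = 0 has non-trivial solutions; 0 is an eigenvalue; the columns are linearly dependent.

To check invertibility, compute det(A).
In this matrix, row 0 and the last row are identical, so one row is a scalar multiple of another and the rows are linearly dependent.
A matrix with linearly dependent rows has det = 0 and is not invertible.
Equivalent failed conditions:
- rank(A) < 2.
- Ax = 0 has non-trivial solutions.
- 0 is an eigenvalue.
- The columns are linearly dependent.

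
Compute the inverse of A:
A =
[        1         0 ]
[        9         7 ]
det(A) = 7
A⁻¹ =
[        1         0 ]
[     -9/7       1/7 ]

For a 2×2 matrix A = [[a, b], [c, d]] with det(A) ≠ 0, A⁻¹ = (1/det(A)) * [[d, -b], [-c, a]].
det(A) = (1)*(7) - (0)*(9) = 7 - 0 = 7.
A⁻¹ = (1/7) * [[7, 0], [-9, 1]].
Dividing each entry by 7 and reducing:
A⁻¹ =
[        1         0 ]
[     -9/7       1/7 ]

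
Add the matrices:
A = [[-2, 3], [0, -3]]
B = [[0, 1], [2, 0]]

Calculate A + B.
[[-2, 4], [2, -3]]

Add corresponding elements:
(-2)+(0)=-2
(3)+(1)=4
(0)+(2)=2
(-3)+(0)=-3
A + B = [[-2, 4], [2, -3]]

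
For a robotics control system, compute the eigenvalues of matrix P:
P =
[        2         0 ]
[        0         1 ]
λ = 1, 2

Solve det(P - λI) = 0. For a 2×2 matrix the characteristic equation is λ² - (trace)λ + det = 0.
trace(P) = a + d = 2 + 1 = 3.
det(P) = a*d - b*c = (2)*(1) - (0)*(0) = 2 - 0 = 2.
Characteristic equation: λ² - (3)λ + (2) = 0.
Discriminant = (3)² - 4*(2) = 9 - 8 = 1.
λ = (3 ± √1) / 2 = (3 ± 1) / 2 = 1, 2.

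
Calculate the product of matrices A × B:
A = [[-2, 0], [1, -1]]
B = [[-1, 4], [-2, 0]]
[[2, -8], [1, 4]]

Matrix multiplication:
C[0][0] = -2×-1 + 0×-2 = 2
C[0][1] = -2×4 + 0×0 = -8
C[1][0] = 1×-1 + -1×-2 = 1
C[1][1] = 1×4 + -1×0 = 4
Result: [[2, -8], [1, 4]]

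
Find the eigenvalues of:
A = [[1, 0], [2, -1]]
λ = -1, 1

Solve det(A - λI) = 0. For a 2×2 matrix this is λ² - (trace)λ + det = 0.
trace(A) = 1 - 1 = 0.
det(A) = (1)*(-1) - (0)*(2) = -1 - 0 = -1.
Characteristic equation: λ² - (0)λ + (-1) = 0.
Discriminant: (0)² - 4*(-1) = 0 + 4 = 4.
Roots: λ = (0 ± √4) / 2 = -1, 1.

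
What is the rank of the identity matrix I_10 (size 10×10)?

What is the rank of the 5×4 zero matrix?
rank(I_10) = 10, rank(0) = 0

The identity I_10 has 10 columns that are the standard basis vectors e_1, …, e_10. These are linearly independent, so all 10 columns are pivots and rank(I_10) = 10.
The 5×4 zero matrix has every entry zero, so every row is the zero row and there are no pivots; rank(0) = 0.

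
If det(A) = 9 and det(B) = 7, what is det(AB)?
63

Use the multiplicative property of determinants: det(AB) = det(A)*det(B).
det(AB) = (9)*(7) = 63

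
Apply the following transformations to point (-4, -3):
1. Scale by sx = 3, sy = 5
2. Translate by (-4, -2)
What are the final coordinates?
(-16, -17)

Step 1: Scale (-4, -3) by (sx, sy) = (3, 5) → (-12, -15)
Step 2: Translate by (-4, -2) → (-16, -17)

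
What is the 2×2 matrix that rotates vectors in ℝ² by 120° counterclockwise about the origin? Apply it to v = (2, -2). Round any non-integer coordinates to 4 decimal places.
R = [[-1/2, -√3/2], [√3/2, -1/2]]; R·v = (0.7321, 2.7321)

A counterclockwise rotation by angle θ in ℝ² has matrix R(θ) = [[cos θ, -sin θ], [sin θ, cos θ]].
For θ = 120°: cos θ = -1/2, sin θ = √3/2.
R(120°) = [[-1/2, -√3/2], [√3/2, -1/2]].
R·v = [-1/2·2 + (-√3/2)·-2, √3/2·2 + -1/2·-2] = (0.7321, 2.7321).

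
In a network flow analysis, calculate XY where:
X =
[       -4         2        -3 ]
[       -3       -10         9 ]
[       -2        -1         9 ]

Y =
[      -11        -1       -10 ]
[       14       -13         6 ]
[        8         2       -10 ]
XY =
[       48       -28        82 ]
[      -35       151      -120 ]
[       80        33       -76 ]

Matrix multiplication: (XY)[i][j] = sum over k of X[i][k] * Y[k][j].
  (XY)[0][0] = (-4)*(-11) + (2)*(14) + (-3)*(8) = 48
  (XY)[0][1] = (-4)*(-1) + (2)*(-13) + (-3)*(2) = -28
  (XY)[0][2] = (-4)*(-10) + (2)*(6) + (-3)*(-10) = 82
  (XY)[1][0] = (-3)*(-11) + (-10)*(14) + (9)*(8) = -35
  (XY)[1][1] = (-3)*(-1) + (-10)*(-13) + (9)*(2) = 151
  (XY)[1][2] = (-3)*(-10) + (-10)*(6) + (9)*(-10) = -120
  (XY)[2][0] = (-2)*(-11) + (-1)*(14) + (9)*(8) = 80
  (XY)[2][1] = (-2)*(-1) + (-1)*(-13) + (9)*(2) = 33
  (XY)[2][2] = (-2)*(-10) + (-1)*(6) + (9)*(-10) = -76
XY =
[       48       -28        82 ]
[      -35       151      -120 ]
[       80        33       -76 ]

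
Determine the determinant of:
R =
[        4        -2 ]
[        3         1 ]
det(R) = 10

For a 2×2 matrix [[a, b], [c, d]], det = a*d - b*c.
det(R) = (4)*(1) - (-2)*(3) = 4 + 6 = 10.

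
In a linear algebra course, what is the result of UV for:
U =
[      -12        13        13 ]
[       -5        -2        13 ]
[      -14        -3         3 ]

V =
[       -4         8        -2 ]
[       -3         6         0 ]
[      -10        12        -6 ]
UV =
[     -121       138       -54 ]
[     -104       104       -68 ]
[       35       -94        10 ]

Matrix multiplication: (UV)[i][j] = sum over k of U[i][k] * V[k][j].
  (UV)[0][0] = (-12)*(-4) + (13)*(-3) + (13)*(-10) = -121
  (UV)[0][1] = (-12)*(8) + (13)*(6) + (13)*(12) = 138
  (UV)[0][2] = (-12)*(-2) + (13)*(0) + (13)*(-6) = -54
  (UV)[1][0] = (-5)*(-4) + (-2)*(-3) + (13)*(-10) = -104
  (UV)[1][1] = (-5)*(8) + (-2)*(6) + (13)*(12) = 104
  (UV)[1][2] = (-5)*(-2) + (-2)*(0) + (13)*(-6) = -68
  (UV)[2][0] = (-14)*(-4) + (-3)*(-3) + (3)*(-10) = 35
  (UV)[2][1] = (-14)*(8) + (-3)*(6) + (3)*(12) = -94
  (UV)[2][2] = (-14)*(-2) + (-3)*(0) + (3)*(-6) = 10
UV =
[     -121       138       -54 ]
[     -104       104       -68 ]
[       35       -94        10 ]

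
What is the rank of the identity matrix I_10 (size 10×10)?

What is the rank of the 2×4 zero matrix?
rank(I_10) = 10, rank(0) = 0

The identity I_10 has 10 columns that are the standard basis vectors e_1, …, e_10. These are linearly independent, so all 10 columns are pivots and rank(I_10) = 10.
The 2×4 zero matrix has every entry zero, so every row is the zero row and there are no pivots; rank(0) = 0.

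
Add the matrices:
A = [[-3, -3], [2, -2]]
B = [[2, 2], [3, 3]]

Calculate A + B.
[[-1, -1], [5, 1]]

Add corresponding elements:
(-3)+(2)=-1
(-3)+(2)=-1
(2)+(3)=5
(-2)+(3)=1
A + B = [[-1, -1], [5, 1]]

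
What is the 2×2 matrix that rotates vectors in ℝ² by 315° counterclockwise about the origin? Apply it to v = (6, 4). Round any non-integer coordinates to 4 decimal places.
R = [[√2/2, √2/2], [-√2/2, √2/2]]; R·v = (7.0711, -1.4142)

A counterclockwise rotation by angle θ in ℝ² has matrix R(θ) = [[cos θ, -sin θ], [sin θ, cos θ]].
For θ = 315°: cos θ = √2/2, sin θ = -√2/2.
R(315°) = [[√2/2, √2/2], [-√2/2, √2/2]].
R·v = [√2/2·6 + (√2/2)·4, -√2/2·6 + √2/2·4] = (7.0711, -1.4142).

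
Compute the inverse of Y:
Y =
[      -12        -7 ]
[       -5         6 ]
det(Y) = -107
Y⁻¹ =
[   -6/107    -7/107 ]
[   -5/107    12/107 ]

For a 2×2 matrix Y = [[a, b], [c, d]] with det(Y) ≠ 0, Y⁻¹ = (1/det(Y)) * [[d, -b], [-c, a]].
det(Y) = (-12)*(6) - (-7)*(-5) = -72 - 35 = -107.
Y⁻¹ = (1/-107) * [[6, 7], [5, -12]].
Dividing each entry by -107 and reducing:
Y⁻¹ =
[   -6/107    -7/107 ]
[   -5/107    12/107 ]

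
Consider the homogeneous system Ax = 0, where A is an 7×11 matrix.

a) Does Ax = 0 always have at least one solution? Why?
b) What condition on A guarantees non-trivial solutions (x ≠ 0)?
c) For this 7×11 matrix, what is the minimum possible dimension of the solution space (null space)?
a) Yes, x = 0 is always a solution. b) When A has linearly dependent columns (rank < n). c) Minimum nullity = 4.

a) x = 0 satisfies A·0 = 0, so the zero vector is always a solution.
b) Non-trivial solutions exist iff the columns of A are linearly dependent, equivalently rank(A) < n (the number of columns).
c) By rank-nullity, rank(A) + nullity(A) = n = 11. Since A has only 7 rows, rank(A) ≤ 7, so nullity(A) ≥ 11 - 7 = 4.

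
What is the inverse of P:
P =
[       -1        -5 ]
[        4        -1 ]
det(P) = 21
P⁻¹ =
[    -1/21      5/21 ]
[    -4/21     -1/21 ]

For a 2×2 matrix P = [[a, b], [c, d]] with det(P) ≠ 0, P⁻¹ = (1/det(P)) * [[d, -b], [-c, a]].
det(P) = (-1)*(-1) - (-5)*(4) = 1 + 20 = 21.
P⁻¹ = (1/21) * [[-1, 5], [-4, -1]].
Dividing each entry by 21 and reducing:
P⁻¹ =
[    -1/21      5/21 ]
[    -4/21     -1/21 ]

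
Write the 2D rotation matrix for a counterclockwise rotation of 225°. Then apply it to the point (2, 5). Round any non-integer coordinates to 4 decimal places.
R = [[-√2/2, √2/2], [-√2/2, -√2/2]]; R·(2, 5) = (2.1213, -4.9497)

Rotation matrix formula: R(θ) = [[cos θ, -sin θ], [sin θ, cos θ]]
For θ = 225°:
cos(225°) = -√2/2
sin(225°) = -√2/2
R = [[-√2/2, √2/2], [-√2/2, -√2/2]]
Apply to (2, 5): [-√2/2·2 + (√2/2)·5, -√2/2·2 + -√2/2·5] = (2.1213, -4.9497)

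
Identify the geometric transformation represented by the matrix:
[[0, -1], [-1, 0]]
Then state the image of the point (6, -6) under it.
reflection across the line y = -x; image of (6, -6) is (6, -6)

This is a symmetric orthogonal matrix with determinant -1, which characterizes a reflection in ℝ².
The matrix [[0, -1], [-1, 0]] represents: reflection across the line y = -x.
Applying it to (6, -6): [0·6 + -1·-6, -1·6 + 0·-6] = (6, -6).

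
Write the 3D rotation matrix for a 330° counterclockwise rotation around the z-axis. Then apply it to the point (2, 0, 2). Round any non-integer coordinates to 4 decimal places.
R = [[√3/2, 1/2, 0], [-1/2, √3/2, 0], [0, 0, 1]]; R·(2, 0, 2) = (1.7321, -1.0000, 2.0000)

Rotation matrix for 330° around z-axis:
cos(330°) = √3/2, sin(330°) = -1/2
R = [[√3/2, 1/2, 0], [-1/2, √3/2, 0], [0, 0, 1]]
Apply to (2, 0, 2): R·[2, 0, 2]ᵀ = (1.7321, -1.0000, 2.0000)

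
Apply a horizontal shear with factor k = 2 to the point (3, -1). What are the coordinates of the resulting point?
(1, -1)

Shear matrix for horizontal shear with factor k = 2:
[[1, 2], [0, 1]]
Result: (3, -1) → (1, -1)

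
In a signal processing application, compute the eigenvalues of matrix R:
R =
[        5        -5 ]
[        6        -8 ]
λ = -5, 2

Solve det(R - λI) = 0. For a 2×2 matrix the characteristic equation is λ² - (trace)λ + det = 0.
trace(R) = a + d = 5 - 8 = -3.
det(R) = a*d - b*c = (5)*(-8) - (-5)*(6) = -40 + 30 = -10.
Characteristic equation: λ² - (-3)λ + (-10) = 0.
Discriminant = (-3)² - 4*(-10) = 9 + 40 = 49.
λ = (-3 ± √49) / 2 = (-3 ± 7) / 2 = -5, 2.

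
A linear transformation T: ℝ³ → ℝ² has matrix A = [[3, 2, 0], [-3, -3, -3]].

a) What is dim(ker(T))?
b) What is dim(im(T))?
dim(ker) = 1, dim(im) = 2

The two rows are not scalar multiples of one another (no single k satisfies row 2 = k × row 1), so they are linearly independent.
Thus rank(A) = 2.
dim(im(T)) = rank(A) = 2.
By the rank-nullity theorem applied to T: ℝ³ → ℝ², rank(A) + nullity(A) = 3 (the domain dimension), so dim(ker(T)) = 3 - 2 = 1.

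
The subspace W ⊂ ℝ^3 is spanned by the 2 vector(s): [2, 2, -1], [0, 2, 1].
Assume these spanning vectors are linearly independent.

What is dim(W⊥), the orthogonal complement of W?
dim(W⊥) = 1

For any subspace W of ℝ^n, dim(W) + dim(W⊥) = n (the whole-space dimension).
Here the given 2 vectors are linearly independent, so dim(W) = 2.
Thus dim(W⊥) = n - dim(W) = 3 - 2 = 1.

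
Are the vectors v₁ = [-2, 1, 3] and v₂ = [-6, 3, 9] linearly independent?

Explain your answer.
No, linearly dependent (v₂ = 3·v₁)

Check whether there is a scalar k with v₂ = k·v₁.
Comparing components, k = 3 satisfies 3·[-2, 1, 3] = [-6, 3, 9].
Since v₂ is a scalar multiple of v₁, the two vectors are linearly dependent.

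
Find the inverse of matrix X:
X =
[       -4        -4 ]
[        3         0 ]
det(X) = 12
X⁻¹ =
[        0       1/3 ]
[     -1/4      -1/3 ]

For a 2×2 matrix X = [[a, b], [c, d]] with det(X) ≠ 0, X⁻¹ = (1/det(X)) * [[d, -b], [-c, a]].
det(X) = (-4)*(0) - (-4)*(3) = 0 + 12 = 12.
X⁻¹ = (1/12) * [[0, 4], [-3, -4]].
Dividing each entry by 12 and reducing:
X⁻¹ =
[        0       1/3 ]
[     -1/4      -1/3 ]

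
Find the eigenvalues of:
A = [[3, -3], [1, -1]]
λ = 0, 2

Solve det(A - λI) = 0. For a 2×2 matrix this is λ² - (trace)λ + det = 0.
trace(A) = 3 - 1 = 2.
det(A) = (3)*(-1) - (-3)*(1) = -3 + 3 = 0.
Characteristic equation: λ² - (2)λ + (0) = 0.
Discriminant: (2)² - 4*(0) = 4 - 0 = 4.
Roots: λ = (2 ± √4) / 2 = 0, 2.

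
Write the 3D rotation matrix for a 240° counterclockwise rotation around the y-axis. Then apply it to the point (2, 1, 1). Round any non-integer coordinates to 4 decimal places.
R = [[-1/2, 0, -√3/2], [0, 1, 0], [√3/2, 0, -1/2]]; R·(2, 1, 1) = (-1.8660, 1.0000, 1.2321)

Rotation matrix for 240° around y-axis:
cos(240°) = -1/2, sin(240°) = -√3/2
R = [[-1/2, 0, -√3/2], [0, 1, 0], [√3/2, 0, -1/2]]
Apply to (2, 1, 1): R·[2, 1, 1]ᵀ = (-1.8660, 1.0000, 1.2321)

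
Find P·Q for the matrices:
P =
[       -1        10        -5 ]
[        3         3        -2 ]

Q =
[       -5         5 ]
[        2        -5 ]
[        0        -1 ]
PQ =
[       25       -50 ]
[       -9         2 ]

Matrix multiplication: (PQ)[i][j] = sum over k of P[i][k] * Q[k][j].
  (PQ)[0][0] = (-1)*(-5) + (10)*(2) + (-5)*(0) = 25
  (PQ)[0][1] = (-1)*(5) + (10)*(-5) + (-5)*(-1) = -50
  (PQ)[1][0] = (3)*(-5) + (3)*(2) + (-2)*(0) = -9
  (PQ)[1][1] = (3)*(5) + (3)*(-5) + (-2)*(-1) = 2
PQ =
[       25       -50 ]
[       -9         2 ]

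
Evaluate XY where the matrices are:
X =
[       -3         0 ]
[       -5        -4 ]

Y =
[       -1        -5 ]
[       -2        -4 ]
XY =
[        3        15 ]
[       13        41 ]

Matrix multiplication: (XY)[i][j] = sum over k of X[i][k] * Y[k][j].
  (XY)[0][0] = (-3)*(-1) + (0)*(-2) = 3
  (XY)[0][1] = (-3)*(-5) + (0)*(-4) = 15
  (XY)[1][0] = (-5)*(-1) + (-4)*(-2) = 13
  (XY)[1][1] = (-5)*(-5) + (-4)*(-4) = 41
XY =
[        3        15 ]
[       13        41 ]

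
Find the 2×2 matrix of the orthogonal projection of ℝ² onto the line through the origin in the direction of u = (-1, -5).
[[1/26, 5/26], [5/26, 25/26]]

The orthogonal projection onto the line spanned by a nonzero vector u = (a, b) has matrix P = (u uᵀ) / (uᵀ u) = (1/(a² + b²)) · [[a², ab], [ab, b²]].
Here u = (-1, -5), so a² + b² = 1 + 25 = 26.
P = (1/26) · [[1, 5], [5, 25]] = [[1/26, 5/26], [5/26, 25/26]].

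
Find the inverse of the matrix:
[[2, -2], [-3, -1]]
[[1/8, -1/4], [-3/8, -1/4]]

For [[a,b],[c,d]], inverse = (1/det)·[[d,-b],[-c,a]]
det = 2·-1 - -2·-3 = -8
Inverse = (1/-8)·[[-1, 2], [3, 2]]
        = [[1/8, -1/4], [-3/8, -1/4]]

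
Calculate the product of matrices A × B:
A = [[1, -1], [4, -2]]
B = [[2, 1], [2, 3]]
[[0, -2], [4, -2]]

Matrix multiplication:
C[0][0] = 1×2 + -1×2 = 0
C[0][1] = 1×1 + -1×3 = -2
C[1][0] = 4×2 + -2×2 = 4
C[1][1] = 4×1 + -2×3 = -2
Result: [[0, -2], [4, -2]]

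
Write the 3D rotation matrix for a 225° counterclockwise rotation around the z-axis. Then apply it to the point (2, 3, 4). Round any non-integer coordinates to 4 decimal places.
R = [[-√2/2, √2/2, 0], [-√2/2, -√2/2, 0], [0, 0, 1]]; R·(2, 3, 4) = (0.7071, -3.5355, 4.0000)

Rotation matrix for 225° around z-axis:
cos(225°) = -√2/2, sin(225°) = -√2/2
R = [[-√2/2, √2/2, 0], [-√2/2, -√2/2, 0], [0, 0, 1]]
Apply to (2, 3, 4): R·[2, 3, 4]ᵀ = (0.7071, -3.5355, 4.0000)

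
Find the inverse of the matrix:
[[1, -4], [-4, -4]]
[[1/5, -1/5], [-1/5, -1/20]]

For [[a,b],[c,d]], inverse = (1/det)·[[d,-b],[-c,a]]
det = 1·-4 - -4·-4 = -20
Inverse = (1/-20)·[[-4, 4], [4, 1]]
        = [[1/5, -1/5], [-1/5, -1/20]]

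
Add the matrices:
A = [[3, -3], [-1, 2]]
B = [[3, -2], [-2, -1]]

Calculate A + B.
[[6, -5], [-3, 1]]

Add corresponding elements:
(3)+(3)=6
(-3)+(-2)=-5
(-1)+(-2)=-3
(2)+(-1)=1
A + B = [[6, -5], [-3, 1]]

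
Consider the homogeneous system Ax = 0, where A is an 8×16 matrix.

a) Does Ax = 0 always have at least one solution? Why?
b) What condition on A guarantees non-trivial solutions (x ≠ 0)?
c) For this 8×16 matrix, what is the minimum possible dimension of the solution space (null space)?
a) Yes, x = 0 is always a solution. b) When A has linearly dependent columns (rank < n). c) Minimum nullity = 8.

a) x = 0 satisfies A·0 = 0, so the zero vector is always a solution.
b) Non-trivial solutions exist iff the columns of A are linearly dependent, equivalently rank(A) < n (the number of columns).
c) By rank-nullity, rank(A) + nullity(A) = n = 16. Since A has only 8 rows, rank(A) ≤ 8, so nullity(A) ≥ 16 - 8 = 8.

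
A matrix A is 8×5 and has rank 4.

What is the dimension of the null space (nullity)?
1

The rank-nullity theorem for an m×n matrix states:
rank(A) + nullity(A) = n (the number of columns).
Here n = 5 and rank(A) = 4, so nullity(A) = 5 - 4 = 1.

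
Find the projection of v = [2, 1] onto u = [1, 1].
[3/2, 3/2]

The projection of v onto u is proj_u(v) = ((v·u) / (u·u)) · u.
v·u = (2)*(1) + (1)*(1) = 3.
u·u = (1)*(1) + (1)*(1) = 2.
coefficient = 3 / 2 = 3/2.
proj_u(v) = 3/2 · [1, 1] = [3/2, 3/2].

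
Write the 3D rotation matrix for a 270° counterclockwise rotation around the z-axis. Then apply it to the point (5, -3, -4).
R = [[0, 1, 0], [-1, 0, 0], [0, 0, 1]]; R·(5, -3, -4) = (-3, -5, -4)

Rotation matrix for 270° around z-axis:
cos(270°) = 0, sin(270°) = -1
R = [[0, 1, 0], [-1, 0, 0], [0, 0, 1]]
Apply to (5, -3, -4): R·[5, -3, -4]ᵀ = (-3, -5, -4)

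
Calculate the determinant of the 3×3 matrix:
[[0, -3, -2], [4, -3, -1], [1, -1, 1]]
17

Expansion along first row:
det = 0·det([[-3,-1],[-1,1]]) - -3·det([[4,-1],[1,1]]) + -2·det([[4,-3],[1,-1]])
    = 0·(-3·1 - -1·-1) - -3·(4·1 - -1·1) + -2·(4·-1 - -3·1)
    = 0·-4 - -3·5 + -2·-1
    = 0 + 15 + 2 = 17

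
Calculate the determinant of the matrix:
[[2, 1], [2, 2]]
2

For a 2×2 matrix [[a, b], [c, d]], det = ad - bc
det = (2)(2) - (1)(2) = 4 - 2 = 2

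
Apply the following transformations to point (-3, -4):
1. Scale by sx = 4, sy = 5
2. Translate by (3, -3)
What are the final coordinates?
(-9, -23)

Step 1: Scale (-3, -4) by (sx, sy) = (4, 5) → (-12, -20)
Step 2: Translate by (3, -3) → (-9, -23)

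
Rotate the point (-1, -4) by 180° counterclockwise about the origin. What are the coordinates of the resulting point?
(1, 4)

Rotation matrix R(θ) = [[cos θ, -sin θ], [sin θ, cos θ]]; for θ = 180°:
R = [[-1, 0], [0, -1]]
Result: R × [-1, -4]ᵀ = [-1·-1 + (0)·-4, 0·-1 + (-1)·-4]ᵀ = (1, 4)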